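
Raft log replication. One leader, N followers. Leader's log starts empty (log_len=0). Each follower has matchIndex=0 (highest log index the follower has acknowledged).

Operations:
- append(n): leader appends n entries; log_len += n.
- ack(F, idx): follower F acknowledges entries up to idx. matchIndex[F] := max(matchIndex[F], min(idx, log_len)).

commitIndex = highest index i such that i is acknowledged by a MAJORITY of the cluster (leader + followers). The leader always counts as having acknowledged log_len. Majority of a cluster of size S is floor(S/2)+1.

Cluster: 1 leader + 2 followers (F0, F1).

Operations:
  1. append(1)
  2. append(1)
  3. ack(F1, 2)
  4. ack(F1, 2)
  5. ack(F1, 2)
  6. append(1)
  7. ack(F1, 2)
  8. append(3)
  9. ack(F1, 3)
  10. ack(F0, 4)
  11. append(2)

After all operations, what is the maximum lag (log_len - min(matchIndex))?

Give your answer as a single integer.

Answer: 5

Derivation:
Op 1: append 1 -> log_len=1
Op 2: append 1 -> log_len=2
Op 3: F1 acks idx 2 -> match: F0=0 F1=2; commitIndex=2
Op 4: F1 acks idx 2 -> match: F0=0 F1=2; commitIndex=2
Op 5: F1 acks idx 2 -> match: F0=0 F1=2; commitIndex=2
Op 6: append 1 -> log_len=3
Op 7: F1 acks idx 2 -> match: F0=0 F1=2; commitIndex=2
Op 8: append 3 -> log_len=6
Op 9: F1 acks idx 3 -> match: F0=0 F1=3; commitIndex=3
Op 10: F0 acks idx 4 -> match: F0=4 F1=3; commitIndex=4
Op 11: append 2 -> log_len=8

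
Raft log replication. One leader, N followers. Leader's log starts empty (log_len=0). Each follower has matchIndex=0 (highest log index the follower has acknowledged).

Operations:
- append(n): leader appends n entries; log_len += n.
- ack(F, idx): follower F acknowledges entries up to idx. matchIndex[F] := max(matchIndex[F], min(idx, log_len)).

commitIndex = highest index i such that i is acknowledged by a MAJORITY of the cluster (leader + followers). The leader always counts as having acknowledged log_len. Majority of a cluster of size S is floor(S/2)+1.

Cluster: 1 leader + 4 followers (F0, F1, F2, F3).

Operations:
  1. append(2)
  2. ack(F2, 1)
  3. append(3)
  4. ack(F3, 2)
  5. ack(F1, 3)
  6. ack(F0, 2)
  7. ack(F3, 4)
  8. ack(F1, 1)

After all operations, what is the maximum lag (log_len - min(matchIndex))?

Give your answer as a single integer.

Op 1: append 2 -> log_len=2
Op 2: F2 acks idx 1 -> match: F0=0 F1=0 F2=1 F3=0; commitIndex=0
Op 3: append 3 -> log_len=5
Op 4: F3 acks idx 2 -> match: F0=0 F1=0 F2=1 F3=2; commitIndex=1
Op 5: F1 acks idx 3 -> match: F0=0 F1=3 F2=1 F3=2; commitIndex=2
Op 6: F0 acks idx 2 -> match: F0=2 F1=3 F2=1 F3=2; commitIndex=2
Op 7: F3 acks idx 4 -> match: F0=2 F1=3 F2=1 F3=4; commitIndex=3
Op 8: F1 acks idx 1 -> match: F0=2 F1=3 F2=1 F3=4; commitIndex=3

Answer: 4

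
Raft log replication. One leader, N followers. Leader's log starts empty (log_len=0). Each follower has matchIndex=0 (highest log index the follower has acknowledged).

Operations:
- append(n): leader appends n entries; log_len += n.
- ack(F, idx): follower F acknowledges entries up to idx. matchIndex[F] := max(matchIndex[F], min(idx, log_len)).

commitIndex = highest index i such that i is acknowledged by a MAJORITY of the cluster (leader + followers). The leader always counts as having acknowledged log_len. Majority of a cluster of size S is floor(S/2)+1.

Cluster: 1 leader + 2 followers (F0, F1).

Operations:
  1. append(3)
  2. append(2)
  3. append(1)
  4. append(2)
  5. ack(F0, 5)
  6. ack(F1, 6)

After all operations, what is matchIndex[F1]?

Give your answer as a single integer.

Op 1: append 3 -> log_len=3
Op 2: append 2 -> log_len=5
Op 3: append 1 -> log_len=6
Op 4: append 2 -> log_len=8
Op 5: F0 acks idx 5 -> match: F0=5 F1=0; commitIndex=5
Op 6: F1 acks idx 6 -> match: F0=5 F1=6; commitIndex=6

Answer: 6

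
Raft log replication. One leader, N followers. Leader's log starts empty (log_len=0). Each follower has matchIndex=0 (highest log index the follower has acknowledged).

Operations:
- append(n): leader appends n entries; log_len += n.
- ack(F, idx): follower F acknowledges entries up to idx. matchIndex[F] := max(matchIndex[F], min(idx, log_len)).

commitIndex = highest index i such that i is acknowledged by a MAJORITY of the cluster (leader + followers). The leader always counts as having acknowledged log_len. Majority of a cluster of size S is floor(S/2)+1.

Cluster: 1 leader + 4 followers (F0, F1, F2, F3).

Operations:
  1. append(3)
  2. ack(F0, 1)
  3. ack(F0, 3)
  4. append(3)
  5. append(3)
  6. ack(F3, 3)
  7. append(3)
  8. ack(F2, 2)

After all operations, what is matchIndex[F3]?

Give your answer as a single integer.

Op 1: append 3 -> log_len=3
Op 2: F0 acks idx 1 -> match: F0=1 F1=0 F2=0 F3=0; commitIndex=0
Op 3: F0 acks idx 3 -> match: F0=3 F1=0 F2=0 F3=0; commitIndex=0
Op 4: append 3 -> log_len=6
Op 5: append 3 -> log_len=9
Op 6: F3 acks idx 3 -> match: F0=3 F1=0 F2=0 F3=3; commitIndex=3
Op 7: append 3 -> log_len=12
Op 8: F2 acks idx 2 -> match: F0=3 F1=0 F2=2 F3=3; commitIndex=3

Answer: 3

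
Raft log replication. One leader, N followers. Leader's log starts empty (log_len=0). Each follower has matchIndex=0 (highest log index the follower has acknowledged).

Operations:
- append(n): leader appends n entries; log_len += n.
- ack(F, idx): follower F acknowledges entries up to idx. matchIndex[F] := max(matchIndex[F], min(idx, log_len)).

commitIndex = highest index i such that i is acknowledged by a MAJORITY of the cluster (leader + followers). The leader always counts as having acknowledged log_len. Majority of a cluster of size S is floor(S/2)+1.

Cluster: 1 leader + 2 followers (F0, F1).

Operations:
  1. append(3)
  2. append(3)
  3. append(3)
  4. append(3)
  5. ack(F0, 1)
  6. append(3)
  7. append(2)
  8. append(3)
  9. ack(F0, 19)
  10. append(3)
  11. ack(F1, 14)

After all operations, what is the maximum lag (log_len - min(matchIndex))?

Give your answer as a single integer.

Op 1: append 3 -> log_len=3
Op 2: append 3 -> log_len=6
Op 3: append 3 -> log_len=9
Op 4: append 3 -> log_len=12
Op 5: F0 acks idx 1 -> match: F0=1 F1=0; commitIndex=1
Op 6: append 3 -> log_len=15
Op 7: append 2 -> log_len=17
Op 8: append 3 -> log_len=20
Op 9: F0 acks idx 19 -> match: F0=19 F1=0; commitIndex=19
Op 10: append 3 -> log_len=23
Op 11: F1 acks idx 14 -> match: F0=19 F1=14; commitIndex=19

Answer: 9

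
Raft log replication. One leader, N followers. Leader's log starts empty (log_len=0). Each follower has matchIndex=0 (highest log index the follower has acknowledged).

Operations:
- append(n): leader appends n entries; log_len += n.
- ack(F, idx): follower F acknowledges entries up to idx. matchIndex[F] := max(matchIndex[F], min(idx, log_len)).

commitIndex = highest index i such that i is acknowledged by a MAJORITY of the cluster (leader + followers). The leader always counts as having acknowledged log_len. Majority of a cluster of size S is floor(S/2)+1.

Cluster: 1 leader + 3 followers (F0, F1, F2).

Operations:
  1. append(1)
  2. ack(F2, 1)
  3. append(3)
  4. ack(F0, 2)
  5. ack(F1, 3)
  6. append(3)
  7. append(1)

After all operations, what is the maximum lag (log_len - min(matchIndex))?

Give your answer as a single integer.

Answer: 7

Derivation:
Op 1: append 1 -> log_len=1
Op 2: F2 acks idx 1 -> match: F0=0 F1=0 F2=1; commitIndex=0
Op 3: append 3 -> log_len=4
Op 4: F0 acks idx 2 -> match: F0=2 F1=0 F2=1; commitIndex=1
Op 5: F1 acks idx 3 -> match: F0=2 F1=3 F2=1; commitIndex=2
Op 6: append 3 -> log_len=7
Op 7: append 1 -> log_len=8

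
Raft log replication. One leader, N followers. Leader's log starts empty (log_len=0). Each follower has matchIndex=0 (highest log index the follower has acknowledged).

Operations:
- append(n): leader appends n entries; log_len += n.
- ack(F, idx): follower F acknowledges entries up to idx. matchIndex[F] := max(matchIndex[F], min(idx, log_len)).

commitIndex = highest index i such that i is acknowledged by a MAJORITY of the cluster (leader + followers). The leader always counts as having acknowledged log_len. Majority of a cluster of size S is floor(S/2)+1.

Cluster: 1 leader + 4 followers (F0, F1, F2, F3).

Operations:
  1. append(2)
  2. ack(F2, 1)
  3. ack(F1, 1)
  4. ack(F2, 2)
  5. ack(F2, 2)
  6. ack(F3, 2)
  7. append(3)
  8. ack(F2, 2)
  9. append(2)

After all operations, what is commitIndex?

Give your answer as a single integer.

Answer: 2

Derivation:
Op 1: append 2 -> log_len=2
Op 2: F2 acks idx 1 -> match: F0=0 F1=0 F2=1 F3=0; commitIndex=0
Op 3: F1 acks idx 1 -> match: F0=0 F1=1 F2=1 F3=0; commitIndex=1
Op 4: F2 acks idx 2 -> match: F0=0 F1=1 F2=2 F3=0; commitIndex=1
Op 5: F2 acks idx 2 -> match: F0=0 F1=1 F2=2 F3=0; commitIndex=1
Op 6: F3 acks idx 2 -> match: F0=0 F1=1 F2=2 F3=2; commitIndex=2
Op 7: append 3 -> log_len=5
Op 8: F2 acks idx 2 -> match: F0=0 F1=1 F2=2 F3=2; commitIndex=2
Op 9: append 2 -> log_len=7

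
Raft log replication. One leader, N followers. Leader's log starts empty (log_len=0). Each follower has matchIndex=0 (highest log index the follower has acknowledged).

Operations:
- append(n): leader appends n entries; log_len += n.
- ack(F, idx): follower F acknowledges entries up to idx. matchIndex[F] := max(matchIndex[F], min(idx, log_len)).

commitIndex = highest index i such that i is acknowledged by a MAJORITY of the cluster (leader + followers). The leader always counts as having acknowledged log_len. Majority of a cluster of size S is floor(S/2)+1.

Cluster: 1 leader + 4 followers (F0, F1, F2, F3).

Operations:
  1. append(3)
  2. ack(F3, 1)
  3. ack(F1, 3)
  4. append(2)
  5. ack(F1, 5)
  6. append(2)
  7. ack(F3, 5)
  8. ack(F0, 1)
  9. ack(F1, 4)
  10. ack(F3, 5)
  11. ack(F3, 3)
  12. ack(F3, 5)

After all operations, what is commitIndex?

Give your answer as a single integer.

Op 1: append 3 -> log_len=3
Op 2: F3 acks idx 1 -> match: F0=0 F1=0 F2=0 F3=1; commitIndex=0
Op 3: F1 acks idx 3 -> match: F0=0 F1=3 F2=0 F3=1; commitIndex=1
Op 4: append 2 -> log_len=5
Op 5: F1 acks idx 5 -> match: F0=0 F1=5 F2=0 F3=1; commitIndex=1
Op 6: append 2 -> log_len=7
Op 7: F3 acks idx 5 -> match: F0=0 F1=5 F2=0 F3=5; commitIndex=5
Op 8: F0 acks idx 1 -> match: F0=1 F1=5 F2=0 F3=5; commitIndex=5
Op 9: F1 acks idx 4 -> match: F0=1 F1=5 F2=0 F3=5; commitIndex=5
Op 10: F3 acks idx 5 -> match: F0=1 F1=5 F2=0 F3=5; commitIndex=5
Op 11: F3 acks idx 3 -> match: F0=1 F1=5 F2=0 F3=5; commitIndex=5
Op 12: F3 acks idx 5 -> match: F0=1 F1=5 F2=0 F3=5; commitIndex=5

Answer: 5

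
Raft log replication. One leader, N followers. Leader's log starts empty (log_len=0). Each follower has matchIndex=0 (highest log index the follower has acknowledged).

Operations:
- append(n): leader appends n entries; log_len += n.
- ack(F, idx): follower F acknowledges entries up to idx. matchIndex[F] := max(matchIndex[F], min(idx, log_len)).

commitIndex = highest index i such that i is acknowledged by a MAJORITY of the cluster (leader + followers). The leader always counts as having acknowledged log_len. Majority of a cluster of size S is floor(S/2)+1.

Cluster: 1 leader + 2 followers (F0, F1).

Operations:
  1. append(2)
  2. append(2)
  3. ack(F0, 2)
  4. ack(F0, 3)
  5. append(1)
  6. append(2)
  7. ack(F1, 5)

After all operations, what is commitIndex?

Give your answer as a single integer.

Answer: 5

Derivation:
Op 1: append 2 -> log_len=2
Op 2: append 2 -> log_len=4
Op 3: F0 acks idx 2 -> match: F0=2 F1=0; commitIndex=2
Op 4: F0 acks idx 3 -> match: F0=3 F1=0; commitIndex=3
Op 5: append 1 -> log_len=5
Op 6: append 2 -> log_len=7
Op 7: F1 acks idx 5 -> match: F0=3 F1=5; commitIndex=5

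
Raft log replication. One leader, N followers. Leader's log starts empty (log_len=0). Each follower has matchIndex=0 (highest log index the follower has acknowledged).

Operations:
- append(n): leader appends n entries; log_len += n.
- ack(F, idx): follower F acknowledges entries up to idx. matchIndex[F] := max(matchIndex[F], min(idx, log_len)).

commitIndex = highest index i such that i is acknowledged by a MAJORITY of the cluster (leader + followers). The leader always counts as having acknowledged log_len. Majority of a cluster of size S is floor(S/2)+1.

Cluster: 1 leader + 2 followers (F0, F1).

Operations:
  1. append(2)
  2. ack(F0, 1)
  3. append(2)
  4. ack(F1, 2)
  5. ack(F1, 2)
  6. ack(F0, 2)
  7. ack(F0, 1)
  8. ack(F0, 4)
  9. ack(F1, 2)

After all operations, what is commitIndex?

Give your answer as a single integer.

Op 1: append 2 -> log_len=2
Op 2: F0 acks idx 1 -> match: F0=1 F1=0; commitIndex=1
Op 3: append 2 -> log_len=4
Op 4: F1 acks idx 2 -> match: F0=1 F1=2; commitIndex=2
Op 5: F1 acks idx 2 -> match: F0=1 F1=2; commitIndex=2
Op 6: F0 acks idx 2 -> match: F0=2 F1=2; commitIndex=2
Op 7: F0 acks idx 1 -> match: F0=2 F1=2; commitIndex=2
Op 8: F0 acks idx 4 -> match: F0=4 F1=2; commitIndex=4
Op 9: F1 acks idx 2 -> match: F0=4 F1=2; commitIndex=4

Answer: 4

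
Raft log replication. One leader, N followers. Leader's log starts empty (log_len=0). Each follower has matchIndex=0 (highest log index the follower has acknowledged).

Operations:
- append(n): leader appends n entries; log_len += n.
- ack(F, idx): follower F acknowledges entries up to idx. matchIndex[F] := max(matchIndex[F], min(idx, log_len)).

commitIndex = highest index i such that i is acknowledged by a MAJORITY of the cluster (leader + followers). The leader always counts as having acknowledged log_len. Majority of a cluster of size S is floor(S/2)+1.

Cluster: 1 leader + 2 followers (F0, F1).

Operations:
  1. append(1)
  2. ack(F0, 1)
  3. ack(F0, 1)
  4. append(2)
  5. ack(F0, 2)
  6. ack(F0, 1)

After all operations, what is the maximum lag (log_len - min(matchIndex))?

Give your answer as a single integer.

Answer: 3

Derivation:
Op 1: append 1 -> log_len=1
Op 2: F0 acks idx 1 -> match: F0=1 F1=0; commitIndex=1
Op 3: F0 acks idx 1 -> match: F0=1 F1=0; commitIndex=1
Op 4: append 2 -> log_len=3
Op 5: F0 acks idx 2 -> match: F0=2 F1=0; commitIndex=2
Op 6: F0 acks idx 1 -> match: F0=2 F1=0; commitIndex=2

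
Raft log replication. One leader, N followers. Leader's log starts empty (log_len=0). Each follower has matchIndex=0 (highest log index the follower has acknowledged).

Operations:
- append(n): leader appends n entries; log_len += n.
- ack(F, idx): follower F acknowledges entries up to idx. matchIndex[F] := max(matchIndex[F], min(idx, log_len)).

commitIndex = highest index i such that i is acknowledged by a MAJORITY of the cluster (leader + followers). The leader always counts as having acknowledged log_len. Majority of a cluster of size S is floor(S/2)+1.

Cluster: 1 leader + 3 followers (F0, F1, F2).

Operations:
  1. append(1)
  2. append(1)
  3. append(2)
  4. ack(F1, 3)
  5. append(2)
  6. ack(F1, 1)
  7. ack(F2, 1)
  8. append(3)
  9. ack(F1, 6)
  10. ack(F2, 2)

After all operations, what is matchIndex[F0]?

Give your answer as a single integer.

Op 1: append 1 -> log_len=1
Op 2: append 1 -> log_len=2
Op 3: append 2 -> log_len=4
Op 4: F1 acks idx 3 -> match: F0=0 F1=3 F2=0; commitIndex=0
Op 5: append 2 -> log_len=6
Op 6: F1 acks idx 1 -> match: F0=0 F1=3 F2=0; commitIndex=0
Op 7: F2 acks idx 1 -> match: F0=0 F1=3 F2=1; commitIndex=1
Op 8: append 3 -> log_len=9
Op 9: F1 acks idx 6 -> match: F0=0 F1=6 F2=1; commitIndex=1
Op 10: F2 acks idx 2 -> match: F0=0 F1=6 F2=2; commitIndex=2

Answer: 0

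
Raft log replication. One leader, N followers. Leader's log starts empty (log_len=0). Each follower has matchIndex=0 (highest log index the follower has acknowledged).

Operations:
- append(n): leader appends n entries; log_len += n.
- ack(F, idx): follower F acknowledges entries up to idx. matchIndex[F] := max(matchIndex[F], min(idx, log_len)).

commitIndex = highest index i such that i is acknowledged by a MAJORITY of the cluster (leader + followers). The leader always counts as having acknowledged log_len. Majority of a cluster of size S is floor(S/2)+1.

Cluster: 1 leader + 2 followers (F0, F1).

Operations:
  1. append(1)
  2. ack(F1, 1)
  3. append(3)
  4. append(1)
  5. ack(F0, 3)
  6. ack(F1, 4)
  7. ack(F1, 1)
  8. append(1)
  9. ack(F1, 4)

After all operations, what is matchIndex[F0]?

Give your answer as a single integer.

Op 1: append 1 -> log_len=1
Op 2: F1 acks idx 1 -> match: F0=0 F1=1; commitIndex=1
Op 3: append 3 -> log_len=4
Op 4: append 1 -> log_len=5
Op 5: F0 acks idx 3 -> match: F0=3 F1=1; commitIndex=3
Op 6: F1 acks idx 4 -> match: F0=3 F1=4; commitIndex=4
Op 7: F1 acks idx 1 -> match: F0=3 F1=4; commitIndex=4
Op 8: append 1 -> log_len=6
Op 9: F1 acks idx 4 -> match: F0=3 F1=4; commitIndex=4

Answer: 3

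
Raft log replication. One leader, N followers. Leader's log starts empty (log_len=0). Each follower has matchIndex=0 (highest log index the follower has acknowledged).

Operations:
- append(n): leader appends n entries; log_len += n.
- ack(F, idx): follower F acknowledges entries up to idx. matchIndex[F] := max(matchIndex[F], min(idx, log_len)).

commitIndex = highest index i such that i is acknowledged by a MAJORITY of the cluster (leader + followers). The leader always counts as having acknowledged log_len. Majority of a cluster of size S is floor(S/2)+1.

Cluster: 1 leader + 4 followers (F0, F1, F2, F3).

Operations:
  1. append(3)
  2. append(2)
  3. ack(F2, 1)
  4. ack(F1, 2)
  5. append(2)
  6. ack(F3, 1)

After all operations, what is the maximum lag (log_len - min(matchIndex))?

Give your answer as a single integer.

Op 1: append 3 -> log_len=3
Op 2: append 2 -> log_len=5
Op 3: F2 acks idx 1 -> match: F0=0 F1=0 F2=1 F3=0; commitIndex=0
Op 4: F1 acks idx 2 -> match: F0=0 F1=2 F2=1 F3=0; commitIndex=1
Op 5: append 2 -> log_len=7
Op 6: F3 acks idx 1 -> match: F0=0 F1=2 F2=1 F3=1; commitIndex=1

Answer: 7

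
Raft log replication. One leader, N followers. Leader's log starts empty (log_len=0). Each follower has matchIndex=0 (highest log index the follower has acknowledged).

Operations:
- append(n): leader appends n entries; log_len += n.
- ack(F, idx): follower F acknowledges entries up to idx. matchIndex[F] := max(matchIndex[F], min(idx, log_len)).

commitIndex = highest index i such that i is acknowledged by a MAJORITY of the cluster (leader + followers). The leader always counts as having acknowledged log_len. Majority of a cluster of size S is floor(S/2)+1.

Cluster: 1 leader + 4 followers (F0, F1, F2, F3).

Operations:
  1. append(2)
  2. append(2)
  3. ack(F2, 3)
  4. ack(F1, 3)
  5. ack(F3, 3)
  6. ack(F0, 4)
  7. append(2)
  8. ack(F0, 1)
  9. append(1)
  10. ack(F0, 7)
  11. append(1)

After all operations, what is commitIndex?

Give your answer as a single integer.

Answer: 3

Derivation:
Op 1: append 2 -> log_len=2
Op 2: append 2 -> log_len=4
Op 3: F2 acks idx 3 -> match: F0=0 F1=0 F2=3 F3=0; commitIndex=0
Op 4: F1 acks idx 3 -> match: F0=0 F1=3 F2=3 F3=0; commitIndex=3
Op 5: F3 acks idx 3 -> match: F0=0 F1=3 F2=3 F3=3; commitIndex=3
Op 6: F0 acks idx 4 -> match: F0=4 F1=3 F2=3 F3=3; commitIndex=3
Op 7: append 2 -> log_len=6
Op 8: F0 acks idx 1 -> match: F0=4 F1=3 F2=3 F3=3; commitIndex=3
Op 9: append 1 -> log_len=7
Op 10: F0 acks idx 7 -> match: F0=7 F1=3 F2=3 F3=3; commitIndex=3
Op 11: append 1 -> log_len=8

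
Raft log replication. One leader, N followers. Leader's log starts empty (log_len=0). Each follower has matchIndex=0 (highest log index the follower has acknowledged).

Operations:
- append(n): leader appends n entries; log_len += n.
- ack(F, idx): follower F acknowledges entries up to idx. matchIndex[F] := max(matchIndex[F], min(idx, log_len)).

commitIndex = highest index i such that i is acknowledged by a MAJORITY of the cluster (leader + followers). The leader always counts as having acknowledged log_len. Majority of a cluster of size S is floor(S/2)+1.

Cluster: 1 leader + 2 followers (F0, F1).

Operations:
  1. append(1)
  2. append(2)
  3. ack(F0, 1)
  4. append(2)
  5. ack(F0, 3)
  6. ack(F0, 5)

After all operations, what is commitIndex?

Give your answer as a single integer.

Answer: 5

Derivation:
Op 1: append 1 -> log_len=1
Op 2: append 2 -> log_len=3
Op 3: F0 acks idx 1 -> match: F0=1 F1=0; commitIndex=1
Op 4: append 2 -> log_len=5
Op 5: F0 acks idx 3 -> match: F0=3 F1=0; commitIndex=3
Op 6: F0 acks idx 5 -> match: F0=5 F1=0; commitIndex=5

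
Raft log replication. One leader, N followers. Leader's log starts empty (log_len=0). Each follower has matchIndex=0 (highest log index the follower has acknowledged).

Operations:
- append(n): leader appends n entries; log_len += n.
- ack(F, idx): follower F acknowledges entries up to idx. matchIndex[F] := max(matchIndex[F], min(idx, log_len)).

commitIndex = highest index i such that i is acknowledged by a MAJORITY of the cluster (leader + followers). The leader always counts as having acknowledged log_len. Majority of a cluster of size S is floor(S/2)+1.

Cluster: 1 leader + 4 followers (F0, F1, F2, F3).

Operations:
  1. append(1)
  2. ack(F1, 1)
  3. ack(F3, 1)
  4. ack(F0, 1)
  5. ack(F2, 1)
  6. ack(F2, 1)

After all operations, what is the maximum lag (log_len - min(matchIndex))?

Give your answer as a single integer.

Op 1: append 1 -> log_len=1
Op 2: F1 acks idx 1 -> match: F0=0 F1=1 F2=0 F3=0; commitIndex=0
Op 3: F3 acks idx 1 -> match: F0=0 F1=1 F2=0 F3=1; commitIndex=1
Op 4: F0 acks idx 1 -> match: F0=1 F1=1 F2=0 F3=1; commitIndex=1
Op 5: F2 acks idx 1 -> match: F0=1 F1=1 F2=1 F3=1; commitIndex=1
Op 6: F2 acks idx 1 -> match: F0=1 F1=1 F2=1 F3=1; commitIndex=1

Answer: 0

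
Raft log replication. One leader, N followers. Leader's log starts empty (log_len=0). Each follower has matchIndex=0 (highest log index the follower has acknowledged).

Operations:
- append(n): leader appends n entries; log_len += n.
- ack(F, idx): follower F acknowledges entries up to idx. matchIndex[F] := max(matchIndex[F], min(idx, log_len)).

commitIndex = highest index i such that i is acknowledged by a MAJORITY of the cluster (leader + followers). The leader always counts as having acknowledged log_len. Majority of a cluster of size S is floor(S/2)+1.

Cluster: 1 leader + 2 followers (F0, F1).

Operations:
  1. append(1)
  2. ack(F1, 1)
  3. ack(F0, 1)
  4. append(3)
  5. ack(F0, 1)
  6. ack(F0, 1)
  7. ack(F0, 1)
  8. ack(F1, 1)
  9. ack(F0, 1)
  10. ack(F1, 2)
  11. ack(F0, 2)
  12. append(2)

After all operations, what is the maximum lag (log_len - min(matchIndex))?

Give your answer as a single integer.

Answer: 4

Derivation:
Op 1: append 1 -> log_len=1
Op 2: F1 acks idx 1 -> match: F0=0 F1=1; commitIndex=1
Op 3: F0 acks idx 1 -> match: F0=1 F1=1; commitIndex=1
Op 4: append 3 -> log_len=4
Op 5: F0 acks idx 1 -> match: F0=1 F1=1; commitIndex=1
Op 6: F0 acks idx 1 -> match: F0=1 F1=1; commitIndex=1
Op 7: F0 acks idx 1 -> match: F0=1 F1=1; commitIndex=1
Op 8: F1 acks idx 1 -> match: F0=1 F1=1; commitIndex=1
Op 9: F0 acks idx 1 -> match: F0=1 F1=1; commitIndex=1
Op 10: F1 acks idx 2 -> match: F0=1 F1=2; commitIndex=2
Op 11: F0 acks idx 2 -> match: F0=2 F1=2; commitIndex=2
Op 12: append 2 -> log_len=6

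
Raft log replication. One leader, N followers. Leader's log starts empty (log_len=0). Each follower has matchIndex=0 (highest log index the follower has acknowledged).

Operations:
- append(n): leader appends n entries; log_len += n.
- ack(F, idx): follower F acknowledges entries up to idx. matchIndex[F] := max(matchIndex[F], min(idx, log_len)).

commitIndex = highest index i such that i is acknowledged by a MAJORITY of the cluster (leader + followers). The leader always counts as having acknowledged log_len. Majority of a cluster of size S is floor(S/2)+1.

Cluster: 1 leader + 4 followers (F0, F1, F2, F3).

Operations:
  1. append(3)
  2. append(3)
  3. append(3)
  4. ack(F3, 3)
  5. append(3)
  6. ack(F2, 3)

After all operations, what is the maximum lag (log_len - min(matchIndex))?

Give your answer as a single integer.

Op 1: append 3 -> log_len=3
Op 2: append 3 -> log_len=6
Op 3: append 3 -> log_len=9
Op 4: F3 acks idx 3 -> match: F0=0 F1=0 F2=0 F3=3; commitIndex=0
Op 5: append 3 -> log_len=12
Op 6: F2 acks idx 3 -> match: F0=0 F1=0 F2=3 F3=3; commitIndex=3

Answer: 12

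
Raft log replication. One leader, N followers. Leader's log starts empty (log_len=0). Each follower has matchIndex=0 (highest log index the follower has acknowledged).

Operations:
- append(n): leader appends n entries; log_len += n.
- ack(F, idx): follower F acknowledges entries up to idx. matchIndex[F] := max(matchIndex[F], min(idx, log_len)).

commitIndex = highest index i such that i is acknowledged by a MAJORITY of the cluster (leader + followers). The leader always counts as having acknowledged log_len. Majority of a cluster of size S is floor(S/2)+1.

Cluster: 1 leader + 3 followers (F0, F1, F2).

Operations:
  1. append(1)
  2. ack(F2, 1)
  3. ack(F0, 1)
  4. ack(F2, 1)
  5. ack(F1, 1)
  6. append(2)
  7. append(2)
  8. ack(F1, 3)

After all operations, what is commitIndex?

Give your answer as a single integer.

Op 1: append 1 -> log_len=1
Op 2: F2 acks idx 1 -> match: F0=0 F1=0 F2=1; commitIndex=0
Op 3: F0 acks idx 1 -> match: F0=1 F1=0 F2=1; commitIndex=1
Op 4: F2 acks idx 1 -> match: F0=1 F1=0 F2=1; commitIndex=1
Op 5: F1 acks idx 1 -> match: F0=1 F1=1 F2=1; commitIndex=1
Op 6: append 2 -> log_len=3
Op 7: append 2 -> log_len=5
Op 8: F1 acks idx 3 -> match: F0=1 F1=3 F2=1; commitIndex=1

Answer: 1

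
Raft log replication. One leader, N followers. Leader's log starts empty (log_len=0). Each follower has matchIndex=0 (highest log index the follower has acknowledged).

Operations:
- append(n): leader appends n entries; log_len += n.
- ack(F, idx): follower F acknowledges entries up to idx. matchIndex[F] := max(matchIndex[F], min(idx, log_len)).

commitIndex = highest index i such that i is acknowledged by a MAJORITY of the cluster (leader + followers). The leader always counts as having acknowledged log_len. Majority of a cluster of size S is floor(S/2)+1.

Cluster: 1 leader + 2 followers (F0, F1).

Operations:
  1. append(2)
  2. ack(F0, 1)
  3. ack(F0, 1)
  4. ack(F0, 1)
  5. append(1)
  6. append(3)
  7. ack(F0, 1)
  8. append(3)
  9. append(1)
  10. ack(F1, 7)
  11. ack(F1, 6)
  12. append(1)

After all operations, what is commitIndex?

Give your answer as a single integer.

Op 1: append 2 -> log_len=2
Op 2: F0 acks idx 1 -> match: F0=1 F1=0; commitIndex=1
Op 3: F0 acks idx 1 -> match: F0=1 F1=0; commitIndex=1
Op 4: F0 acks idx 1 -> match: F0=1 F1=0; commitIndex=1
Op 5: append 1 -> log_len=3
Op 6: append 3 -> log_len=6
Op 7: F0 acks idx 1 -> match: F0=1 F1=0; commitIndex=1
Op 8: append 3 -> log_len=9
Op 9: append 1 -> log_len=10
Op 10: F1 acks idx 7 -> match: F0=1 F1=7; commitIndex=7
Op 11: F1 acks idx 6 -> match: F0=1 F1=7; commitIndex=7
Op 12: append 1 -> log_len=11

Answer: 7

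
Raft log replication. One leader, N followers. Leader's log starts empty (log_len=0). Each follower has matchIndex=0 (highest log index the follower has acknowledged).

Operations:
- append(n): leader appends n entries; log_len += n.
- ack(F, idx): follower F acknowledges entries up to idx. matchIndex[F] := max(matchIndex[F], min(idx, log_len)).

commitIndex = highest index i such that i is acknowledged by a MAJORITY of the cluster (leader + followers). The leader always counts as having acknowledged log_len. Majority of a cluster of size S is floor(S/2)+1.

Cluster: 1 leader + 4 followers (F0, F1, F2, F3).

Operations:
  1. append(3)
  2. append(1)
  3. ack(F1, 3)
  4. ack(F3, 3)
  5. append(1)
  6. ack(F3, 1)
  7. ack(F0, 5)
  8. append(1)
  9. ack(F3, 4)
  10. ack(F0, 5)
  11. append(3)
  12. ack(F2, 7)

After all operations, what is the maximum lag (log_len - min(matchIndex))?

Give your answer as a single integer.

Op 1: append 3 -> log_len=3
Op 2: append 1 -> log_len=4
Op 3: F1 acks idx 3 -> match: F0=0 F1=3 F2=0 F3=0; commitIndex=0
Op 4: F3 acks idx 3 -> match: F0=0 F1=3 F2=0 F3=3; commitIndex=3
Op 5: append 1 -> log_len=5
Op 6: F3 acks idx 1 -> match: F0=0 F1=3 F2=0 F3=3; commitIndex=3
Op 7: F0 acks idx 5 -> match: F0=5 F1=3 F2=0 F3=3; commitIndex=3
Op 8: append 1 -> log_len=6
Op 9: F3 acks idx 4 -> match: F0=5 F1=3 F2=0 F3=4; commitIndex=4
Op 10: F0 acks idx 5 -> match: F0=5 F1=3 F2=0 F3=4; commitIndex=4
Op 11: append 3 -> log_len=9
Op 12: F2 acks idx 7 -> match: F0=5 F1=3 F2=7 F3=4; commitIndex=5

Answer: 6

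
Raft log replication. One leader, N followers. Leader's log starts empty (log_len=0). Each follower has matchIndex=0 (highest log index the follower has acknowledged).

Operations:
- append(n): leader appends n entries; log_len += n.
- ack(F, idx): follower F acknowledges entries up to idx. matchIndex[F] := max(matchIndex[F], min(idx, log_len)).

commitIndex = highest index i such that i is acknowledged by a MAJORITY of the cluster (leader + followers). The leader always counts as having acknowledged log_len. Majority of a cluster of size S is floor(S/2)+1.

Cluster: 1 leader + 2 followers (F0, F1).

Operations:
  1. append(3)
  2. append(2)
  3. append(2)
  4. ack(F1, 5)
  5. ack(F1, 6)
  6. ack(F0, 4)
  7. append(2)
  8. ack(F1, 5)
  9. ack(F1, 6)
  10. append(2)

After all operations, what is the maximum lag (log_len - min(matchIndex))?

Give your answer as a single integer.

Answer: 7

Derivation:
Op 1: append 3 -> log_len=3
Op 2: append 2 -> log_len=5
Op 3: append 2 -> log_len=7
Op 4: F1 acks idx 5 -> match: F0=0 F1=5; commitIndex=5
Op 5: F1 acks idx 6 -> match: F0=0 F1=6; commitIndex=6
Op 6: F0 acks idx 4 -> match: F0=4 F1=6; commitIndex=6
Op 7: append 2 -> log_len=9
Op 8: F1 acks idx 5 -> match: F0=4 F1=6; commitIndex=6
Op 9: F1 acks idx 6 -> match: F0=4 F1=6; commitIndex=6
Op 10: append 2 -> log_len=11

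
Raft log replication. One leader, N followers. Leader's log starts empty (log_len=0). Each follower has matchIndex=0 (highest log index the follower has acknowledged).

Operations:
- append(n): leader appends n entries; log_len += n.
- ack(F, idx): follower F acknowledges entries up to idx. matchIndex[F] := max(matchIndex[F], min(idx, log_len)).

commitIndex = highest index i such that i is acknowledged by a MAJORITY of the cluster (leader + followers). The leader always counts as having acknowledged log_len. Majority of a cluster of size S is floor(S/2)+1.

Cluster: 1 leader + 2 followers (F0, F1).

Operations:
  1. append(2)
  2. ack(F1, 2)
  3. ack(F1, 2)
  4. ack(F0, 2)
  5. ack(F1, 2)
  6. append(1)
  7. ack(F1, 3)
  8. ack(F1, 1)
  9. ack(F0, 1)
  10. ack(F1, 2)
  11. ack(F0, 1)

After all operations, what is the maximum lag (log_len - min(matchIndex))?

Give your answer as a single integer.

Op 1: append 2 -> log_len=2
Op 2: F1 acks idx 2 -> match: F0=0 F1=2; commitIndex=2
Op 3: F1 acks idx 2 -> match: F0=0 F1=2; commitIndex=2
Op 4: F0 acks idx 2 -> match: F0=2 F1=2; commitIndex=2
Op 5: F1 acks idx 2 -> match: F0=2 F1=2; commitIndex=2
Op 6: append 1 -> log_len=3
Op 7: F1 acks idx 3 -> match: F0=2 F1=3; commitIndex=3
Op 8: F1 acks idx 1 -> match: F0=2 F1=3; commitIndex=3
Op 9: F0 acks idx 1 -> match: F0=2 F1=3; commitIndex=3
Op 10: F1 acks idx 2 -> match: F0=2 F1=3; commitIndex=3
Op 11: F0 acks idx 1 -> match: F0=2 F1=3; commitIndex=3

Answer: 1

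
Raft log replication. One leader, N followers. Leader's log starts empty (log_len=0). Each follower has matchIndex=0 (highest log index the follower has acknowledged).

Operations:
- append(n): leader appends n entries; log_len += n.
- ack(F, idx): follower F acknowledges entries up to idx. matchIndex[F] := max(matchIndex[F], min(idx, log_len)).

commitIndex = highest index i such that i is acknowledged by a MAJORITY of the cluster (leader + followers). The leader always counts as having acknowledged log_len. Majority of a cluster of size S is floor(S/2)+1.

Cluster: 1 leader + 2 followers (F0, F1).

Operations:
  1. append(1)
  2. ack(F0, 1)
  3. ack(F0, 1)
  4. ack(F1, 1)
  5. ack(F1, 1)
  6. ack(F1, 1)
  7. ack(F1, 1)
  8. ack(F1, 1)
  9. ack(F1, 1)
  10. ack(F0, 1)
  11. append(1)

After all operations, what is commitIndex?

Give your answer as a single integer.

Op 1: append 1 -> log_len=1
Op 2: F0 acks idx 1 -> match: F0=1 F1=0; commitIndex=1
Op 3: F0 acks idx 1 -> match: F0=1 F1=0; commitIndex=1
Op 4: F1 acks idx 1 -> match: F0=1 F1=1; commitIndex=1
Op 5: F1 acks idx 1 -> match: F0=1 F1=1; commitIndex=1
Op 6: F1 acks idx 1 -> match: F0=1 F1=1; commitIndex=1
Op 7: F1 acks idx 1 -> match: F0=1 F1=1; commitIndex=1
Op 8: F1 acks idx 1 -> match: F0=1 F1=1; commitIndex=1
Op 9: F1 acks idx 1 -> match: F0=1 F1=1; commitIndex=1
Op 10: F0 acks idx 1 -> match: F0=1 F1=1; commitIndex=1
Op 11: append 1 -> log_len=2

Answer: 1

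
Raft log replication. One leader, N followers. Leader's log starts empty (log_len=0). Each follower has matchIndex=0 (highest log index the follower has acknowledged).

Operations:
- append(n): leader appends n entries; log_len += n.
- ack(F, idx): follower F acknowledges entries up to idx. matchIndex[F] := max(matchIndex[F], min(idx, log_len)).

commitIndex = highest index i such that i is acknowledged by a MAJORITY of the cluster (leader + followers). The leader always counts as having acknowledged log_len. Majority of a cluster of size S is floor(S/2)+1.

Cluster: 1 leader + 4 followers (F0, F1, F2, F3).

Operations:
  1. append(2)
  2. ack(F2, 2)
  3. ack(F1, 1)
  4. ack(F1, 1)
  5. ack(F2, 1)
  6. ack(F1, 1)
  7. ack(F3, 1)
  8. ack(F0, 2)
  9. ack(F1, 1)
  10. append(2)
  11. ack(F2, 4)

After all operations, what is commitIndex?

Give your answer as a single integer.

Answer: 2

Derivation:
Op 1: append 2 -> log_len=2
Op 2: F2 acks idx 2 -> match: F0=0 F1=0 F2=2 F3=0; commitIndex=0
Op 3: F1 acks idx 1 -> match: F0=0 F1=1 F2=2 F3=0; commitIndex=1
Op 4: F1 acks idx 1 -> match: F0=0 F1=1 F2=2 F3=0; commitIndex=1
Op 5: F2 acks idx 1 -> match: F0=0 F1=1 F2=2 F3=0; commitIndex=1
Op 6: F1 acks idx 1 -> match: F0=0 F1=1 F2=2 F3=0; commitIndex=1
Op 7: F3 acks idx 1 -> match: F0=0 F1=1 F2=2 F3=1; commitIndex=1
Op 8: F0 acks idx 2 -> match: F0=2 F1=1 F2=2 F3=1; commitIndex=2
Op 9: F1 acks idx 1 -> match: F0=2 F1=1 F2=2 F3=1; commitIndex=2
Op 10: append 2 -> log_len=4
Op 11: F2 acks idx 4 -> match: F0=2 F1=1 F2=4 F3=1; commitIndex=2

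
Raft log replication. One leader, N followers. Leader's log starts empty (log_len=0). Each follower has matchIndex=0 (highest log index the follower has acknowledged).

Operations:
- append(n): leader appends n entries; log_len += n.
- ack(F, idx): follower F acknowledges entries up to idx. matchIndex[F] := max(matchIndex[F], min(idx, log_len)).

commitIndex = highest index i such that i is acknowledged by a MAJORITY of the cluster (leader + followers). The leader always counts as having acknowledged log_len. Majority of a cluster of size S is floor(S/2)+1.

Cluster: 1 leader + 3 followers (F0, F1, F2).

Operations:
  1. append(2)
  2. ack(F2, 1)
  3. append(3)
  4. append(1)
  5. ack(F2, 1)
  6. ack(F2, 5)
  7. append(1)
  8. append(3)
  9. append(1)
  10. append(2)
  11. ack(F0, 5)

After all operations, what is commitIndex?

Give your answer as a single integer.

Op 1: append 2 -> log_len=2
Op 2: F2 acks idx 1 -> match: F0=0 F1=0 F2=1; commitIndex=0
Op 3: append 3 -> log_len=5
Op 4: append 1 -> log_len=6
Op 5: F2 acks idx 1 -> match: F0=0 F1=0 F2=1; commitIndex=0
Op 6: F2 acks idx 5 -> match: F0=0 F1=0 F2=5; commitIndex=0
Op 7: append 1 -> log_len=7
Op 8: append 3 -> log_len=10
Op 9: append 1 -> log_len=11
Op 10: append 2 -> log_len=13
Op 11: F0 acks idx 5 -> match: F0=5 F1=0 F2=5; commitIndex=5

Answer: 5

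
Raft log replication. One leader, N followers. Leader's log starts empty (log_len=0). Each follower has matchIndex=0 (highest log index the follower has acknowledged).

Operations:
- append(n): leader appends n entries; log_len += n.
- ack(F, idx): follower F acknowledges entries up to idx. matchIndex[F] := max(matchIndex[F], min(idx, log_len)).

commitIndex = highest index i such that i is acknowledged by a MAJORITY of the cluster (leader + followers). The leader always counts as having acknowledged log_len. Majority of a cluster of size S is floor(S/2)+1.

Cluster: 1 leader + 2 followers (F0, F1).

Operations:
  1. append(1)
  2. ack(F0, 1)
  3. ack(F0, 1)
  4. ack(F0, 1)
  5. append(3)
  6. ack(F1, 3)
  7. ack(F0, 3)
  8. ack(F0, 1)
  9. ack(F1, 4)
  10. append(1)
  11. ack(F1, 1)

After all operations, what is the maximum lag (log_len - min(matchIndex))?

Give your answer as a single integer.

Answer: 2

Derivation:
Op 1: append 1 -> log_len=1
Op 2: F0 acks idx 1 -> match: F0=1 F1=0; commitIndex=1
Op 3: F0 acks idx 1 -> match: F0=1 F1=0; commitIndex=1
Op 4: F0 acks idx 1 -> match: F0=1 F1=0; commitIndex=1
Op 5: append 3 -> log_len=4
Op 6: F1 acks idx 3 -> match: F0=1 F1=3; commitIndex=3
Op 7: F0 acks idx 3 -> match: F0=3 F1=3; commitIndex=3
Op 8: F0 acks idx 1 -> match: F0=3 F1=3; commitIndex=3
Op 9: F1 acks idx 4 -> match: F0=3 F1=4; commitIndex=4
Op 10: append 1 -> log_len=5
Op 11: F1 acks idx 1 -> match: F0=3 F1=4; commitIndex=4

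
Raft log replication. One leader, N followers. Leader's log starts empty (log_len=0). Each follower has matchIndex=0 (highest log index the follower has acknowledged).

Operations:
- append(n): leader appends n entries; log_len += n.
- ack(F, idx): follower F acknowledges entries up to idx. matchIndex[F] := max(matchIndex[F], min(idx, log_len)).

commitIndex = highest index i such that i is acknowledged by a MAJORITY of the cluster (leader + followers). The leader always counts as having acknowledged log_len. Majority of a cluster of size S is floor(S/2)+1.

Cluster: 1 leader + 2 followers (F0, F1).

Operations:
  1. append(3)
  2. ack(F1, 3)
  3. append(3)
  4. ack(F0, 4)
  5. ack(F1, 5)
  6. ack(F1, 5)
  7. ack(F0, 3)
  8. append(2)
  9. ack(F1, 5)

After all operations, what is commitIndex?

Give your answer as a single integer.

Answer: 5

Derivation:
Op 1: append 3 -> log_len=3
Op 2: F1 acks idx 3 -> match: F0=0 F1=3; commitIndex=3
Op 3: append 3 -> log_len=6
Op 4: F0 acks idx 4 -> match: F0=4 F1=3; commitIndex=4
Op 5: F1 acks idx 5 -> match: F0=4 F1=5; commitIndex=5
Op 6: F1 acks idx 5 -> match: F0=4 F1=5; commitIndex=5
Op 7: F0 acks idx 3 -> match: F0=4 F1=5; commitIndex=5
Op 8: append 2 -> log_len=8
Op 9: F1 acks idx 5 -> match: F0=4 F1=5; commitIndex=5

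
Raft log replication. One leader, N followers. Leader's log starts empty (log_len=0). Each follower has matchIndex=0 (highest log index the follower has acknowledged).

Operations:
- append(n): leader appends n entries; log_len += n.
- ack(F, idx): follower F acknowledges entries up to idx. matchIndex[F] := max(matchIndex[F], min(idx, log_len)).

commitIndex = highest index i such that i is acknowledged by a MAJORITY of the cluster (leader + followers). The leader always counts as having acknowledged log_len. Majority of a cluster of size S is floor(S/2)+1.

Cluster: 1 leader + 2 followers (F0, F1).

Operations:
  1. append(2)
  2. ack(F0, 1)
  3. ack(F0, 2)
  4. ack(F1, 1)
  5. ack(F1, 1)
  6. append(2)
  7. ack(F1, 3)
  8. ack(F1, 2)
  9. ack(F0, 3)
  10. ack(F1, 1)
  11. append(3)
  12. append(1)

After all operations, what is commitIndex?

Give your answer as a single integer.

Answer: 3

Derivation:
Op 1: append 2 -> log_len=2
Op 2: F0 acks idx 1 -> match: F0=1 F1=0; commitIndex=1
Op 3: F0 acks idx 2 -> match: F0=2 F1=0; commitIndex=2
Op 4: F1 acks idx 1 -> match: F0=2 F1=1; commitIndex=2
Op 5: F1 acks idx 1 -> match: F0=2 F1=1; commitIndex=2
Op 6: append 2 -> log_len=4
Op 7: F1 acks idx 3 -> match: F0=2 F1=3; commitIndex=3
Op 8: F1 acks idx 2 -> match: F0=2 F1=3; commitIndex=3
Op 9: F0 acks idx 3 -> match: F0=3 F1=3; commitIndex=3
Op 10: F1 acks idx 1 -> match: F0=3 F1=3; commitIndex=3
Op 11: append 3 -> log_len=7
Op 12: append 1 -> log_len=8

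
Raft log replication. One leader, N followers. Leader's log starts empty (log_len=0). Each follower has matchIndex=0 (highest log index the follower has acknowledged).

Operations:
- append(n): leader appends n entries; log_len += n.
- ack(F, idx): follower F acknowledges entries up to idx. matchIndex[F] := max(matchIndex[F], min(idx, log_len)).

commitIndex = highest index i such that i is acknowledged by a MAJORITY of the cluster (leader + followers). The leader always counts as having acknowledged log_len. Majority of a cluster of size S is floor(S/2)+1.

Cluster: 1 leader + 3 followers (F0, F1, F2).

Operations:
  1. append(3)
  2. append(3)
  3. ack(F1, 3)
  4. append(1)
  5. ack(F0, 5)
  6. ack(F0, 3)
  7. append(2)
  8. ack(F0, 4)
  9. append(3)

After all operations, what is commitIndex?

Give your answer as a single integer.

Op 1: append 3 -> log_len=3
Op 2: append 3 -> log_len=6
Op 3: F1 acks idx 3 -> match: F0=0 F1=3 F2=0; commitIndex=0
Op 4: append 1 -> log_len=7
Op 5: F0 acks idx 5 -> match: F0=5 F1=3 F2=0; commitIndex=3
Op 6: F0 acks idx 3 -> match: F0=5 F1=3 F2=0; commitIndex=3
Op 7: append 2 -> log_len=9
Op 8: F0 acks idx 4 -> match: F0=5 F1=3 F2=0; commitIndex=3
Op 9: append 3 -> log_len=12

Answer: 3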